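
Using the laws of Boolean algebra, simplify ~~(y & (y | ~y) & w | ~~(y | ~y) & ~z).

y & w | ~z

~~(y & (y | ~y) & w | ~~(y | ~y) & ~z)
= ~~(y & (y | ~y) & w | (y | ~y) & ~z)
= ~~(y & w | (y | ~y) & ~z)
= ~~(y & w | ~z)
= y & w | ~z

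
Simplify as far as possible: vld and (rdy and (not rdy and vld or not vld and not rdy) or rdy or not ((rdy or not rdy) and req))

vld and (rdy and (not rdy and vld or not vld and not rdy) or rdy or not ((rdy or not rdy) and req))
= vld and (rdy and (not rdy and vld or not vld and not rdy) or rdy or not req)   (complement / identity)
= vld and (rdy and not rdy or rdy or not req)   (distribution)
= vld and (rdy or not req)   (complement / identity)

vld and (rdy or not req)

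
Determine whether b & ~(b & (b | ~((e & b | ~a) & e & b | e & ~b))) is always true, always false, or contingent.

b & ~(b & (b | ~((e & b | ~a) & e & b | e & ~b)))
= b & ~(b & (b | ~(e & b | e & ~b)))   (absorption)
= b & ~(b & (b | ~e))   (distribution)
= b & ~b   (absorption)
= 0   (complement)

always false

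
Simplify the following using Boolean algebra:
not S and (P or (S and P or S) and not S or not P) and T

not S and (P or (S and P or S) and not S or not P) and T
= not S and (P or S and not S or not P) and T   — absorption
= not S and (P or not P) and T   — complement / identity
= not S and T   — complement / identity

not S and T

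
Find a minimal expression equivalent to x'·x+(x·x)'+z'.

x'·x+(x·x)'+z'
= x'·x+x'+z'   — idempotence
= x'+z'   — complement / identity

x'+z'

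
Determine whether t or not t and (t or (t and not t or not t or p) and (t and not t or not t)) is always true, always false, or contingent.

always true

t or not t and (t or (t and not t or not t or p) and (t and not t or not t))
= t or not t and (t or t and not t or not t)
= t or not t and (t or not t)
= t or not t
= True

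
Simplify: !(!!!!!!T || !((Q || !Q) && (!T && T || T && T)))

!(!!!!!!T || !((Q || !Q) && (!T && T || T && T)))
= !(!!!!T || !((Q || !Q) && (!T && T || T && T)))   [double negation]
= !(!!!!T || !((Q || !Q) && T))   [distribution]
= !!!T && (Q || !Q) && T   [De Morgan]
= !!!T && T   [complement / identity]
= !T && T   [double negation]
= false   [complement]

false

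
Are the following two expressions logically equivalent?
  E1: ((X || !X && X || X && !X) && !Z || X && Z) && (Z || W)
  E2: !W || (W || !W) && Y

No

E1: ((X || !X && X || X && !X) && !Z || X && Z) && (Z || W)
    = ((X || !X && X) && !Z || X && Z) && (Z || W)   (complement / identity)
    = (X && !Z || X && Z) && (Z || W)   (complement / identity)
    = X && (Z || W)   (distribution)
E2: !W || (W || !W) && Y
    = !W || Y   (complement / identity)
These differ: at W=0, X=0, Y=0, Z=1, E1 = 0 but E2 = 1.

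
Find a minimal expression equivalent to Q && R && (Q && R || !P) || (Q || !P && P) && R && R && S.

Q && R

Q && R && (Q && R || !P) || (Q || !P && P) && R && R && S
= Q && R && (Q && R || !P) || (Q || !P && P) && R && S   — idempotence
= Q && R || (Q || !P && P) && R && S   — absorption
= Q && R || Q && R && S   — complement / identity
= Q && R   — absorption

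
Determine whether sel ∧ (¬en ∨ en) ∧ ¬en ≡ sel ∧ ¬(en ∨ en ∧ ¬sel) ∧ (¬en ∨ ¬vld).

Yes

E1: sel ∧ (¬en ∨ en) ∧ ¬en
    = sel ∧ ¬en   — complement / identity
E2: sel ∧ ¬(en ∨ en ∧ ¬sel) ∧ (¬en ∨ ¬vld)
    = sel ∧ ¬en ∧ (¬en ∨ ¬vld)   — absorption
    = sel ∧ ¬en   — absorption
Both reduce to sel ∧ ¬en, so they are equivalent.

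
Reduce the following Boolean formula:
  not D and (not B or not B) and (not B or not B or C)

not D and (not B or not B) and (not B or not B or C)
= not D and (not B or not B)   — absorption
= not D and not B   — idempotence

not D and not B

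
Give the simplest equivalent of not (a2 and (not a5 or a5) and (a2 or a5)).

not a2

not (a2 and (not a5 or a5) and (a2 or a5))
= not (a2 and (a2 or a5))   [complement / identity]
= not a2   [absorption]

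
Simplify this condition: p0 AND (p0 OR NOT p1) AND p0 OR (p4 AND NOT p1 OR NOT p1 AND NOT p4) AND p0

p0 AND (p0 OR NOT p1) AND p0 OR (p4 AND NOT p1 OR NOT p1 AND NOT p4) AND p0
= p0 AND (p0 OR NOT p1) AND p0 OR NOT p1 AND p0   [distribution]
= p0 AND p0 OR NOT p1 AND p0   [absorption]
= p0 AND (p0 OR NOT p1)   [distribution]
= p0   [absorption]

p0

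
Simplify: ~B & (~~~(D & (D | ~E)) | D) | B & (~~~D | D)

~B & (~~~(D & (D | ~E)) | D) | B & (~~~D | D)
= ~B & (~~~D | D) | B & (~~~D | D)   [absorption]
= ~~~D | D   [distribution]
= ~D | D   [double negation]
= 1   [complement]

1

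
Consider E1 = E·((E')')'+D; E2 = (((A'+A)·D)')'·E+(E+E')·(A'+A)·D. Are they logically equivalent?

E1: E·((E')')'+D
    = E·E'+D   [double negation]
    = D   [complement / identity]
E2: (((A'+A)·D)')'·E+(E+E')·(A'+A)·D
    = (((A'+A)·D)')'·E+(A'+A)·D   [complement / identity]
    = (A'+A)·D·E+(A'+A)·D   [double negation]
    = (A'+A)·D   [absorption]
    = D   [complement / identity]
Both reduce to D, so they are equivalent.

Yes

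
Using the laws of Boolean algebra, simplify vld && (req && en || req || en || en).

vld && (req || en)

vld && (req && en || req || en || en)
= vld && (req || en || en)
= vld && (req || en)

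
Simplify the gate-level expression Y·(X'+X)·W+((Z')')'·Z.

Y·(X'+X)·W+((Z')')'·Z
= Y·W+((Z')')'·Z   [complement / identity]
= Y·W+Z'·Z   [double negation]
= Y·W   [complement / identity]

Y·W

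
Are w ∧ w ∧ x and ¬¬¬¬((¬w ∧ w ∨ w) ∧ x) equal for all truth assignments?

Yes

E1: w ∧ w ∧ x
    = w ∧ x   [idempotence]
E2: ¬¬¬¬((¬w ∧ w ∨ w) ∧ x)
    = ¬¬¬¬(w ∧ x)   [complement / identity]
    = ¬¬(w ∧ x)   [double negation]
    = w ∧ x   [double negation]
Both reduce to w ∧ x, so they are equivalent.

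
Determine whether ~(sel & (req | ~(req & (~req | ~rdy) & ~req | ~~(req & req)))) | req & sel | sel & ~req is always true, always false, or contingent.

~(sel & (req | ~(req & (~req | ~rdy) & ~req | ~~(req & req)))) | req & sel | sel & ~req
= ~(sel & (req | ~(req & ~req | ~~(req & req)))) | req & sel | sel & ~req   (absorption)
= ~(sel & (req | ~(req & ~req | req & req))) | req & sel | sel & ~req   (double negation)
= ~(sel & (req | ~req)) | req & sel | sel & ~req   (distribution)
= ~sel | req & sel | sel & ~req   (complement / identity)
= ~sel | sel   (distribution)
= 1   (complement)

always true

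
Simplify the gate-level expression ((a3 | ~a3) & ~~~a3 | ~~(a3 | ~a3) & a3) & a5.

a5

((a3 | ~a3) & ~~~a3 | ~~(a3 | ~a3) & a3) & a5
= ((a3 | ~a3) & ~~~a3 | (a3 | ~a3) & a3) & a5
= ((a3 | ~a3) & ~a3 | (a3 | ~a3) & a3) & a5
= (a3 | ~a3) & a5
= a5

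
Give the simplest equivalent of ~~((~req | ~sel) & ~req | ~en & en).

~~((~req | ~sel) & ~req | ~en & en)
= ~~(~req | ~en & en)   — absorption
= ~~~req   — complement / identity
= ~req   — double negation

~req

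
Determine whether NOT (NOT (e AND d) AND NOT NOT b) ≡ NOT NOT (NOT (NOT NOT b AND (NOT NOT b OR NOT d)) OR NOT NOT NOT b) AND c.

E1: NOT (NOT (e AND d) AND NOT NOT b)
    = e AND d OR NOT b   (De Morgan)
E2: NOT NOT (NOT (NOT NOT b AND (NOT NOT b OR NOT d)) OR NOT NOT NOT b) AND c
    = NOT NOT (NOT NOT NOT b OR NOT NOT NOT b) AND c   (absorption)
    = NOT NOT NOT NOT NOT b AND c   (idempotence)
    = NOT NOT NOT b AND c   (double negation)
    = NOT b AND c   (double negation)
These differ: at b=0, c=0, d=1, e=1, E1 = 1 but E2 = 0.

No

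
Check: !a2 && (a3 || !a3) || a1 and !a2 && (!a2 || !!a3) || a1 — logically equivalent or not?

Yes

E1: !a2 && (a3 || !a3) || a1
    = !a2 || a1   [complement / identity]
E2: !a2 && (!a2 || !!a3) || a1
    = !a2 && (!a2 || a3) || a1   [double negation]
    = !a2 || a1   [absorption]
Both reduce to !a2 || a1, so they are equivalent.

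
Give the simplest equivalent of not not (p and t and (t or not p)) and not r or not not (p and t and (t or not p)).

not not (p and t and (t or not p)) and not r or not not (p and t and (t or not p))
= not not (p and t and (t or not p))
= not not (p and t)
= p and t

p and t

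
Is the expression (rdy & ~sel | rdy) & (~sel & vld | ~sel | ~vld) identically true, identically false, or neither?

neither

(rdy & ~sel | rdy) & (~sel & vld | ~sel | ~vld)
= rdy & (~sel & vld | ~sel | ~vld)   (absorption)
= rdy & (~sel | ~vld)   (absorption)
This depends on rdy, sel, vld, so it is not a constant.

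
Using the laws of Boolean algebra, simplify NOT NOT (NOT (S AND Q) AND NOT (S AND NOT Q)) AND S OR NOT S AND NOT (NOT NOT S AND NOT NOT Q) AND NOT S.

NOT S

NOT NOT (NOT (S AND Q) AND NOT (S AND NOT Q)) AND S OR NOT S AND NOT (NOT NOT S AND NOT NOT Q) AND NOT S
= NOT (S AND Q OR S AND NOT Q) AND S OR NOT S AND NOT (NOT NOT S AND NOT NOT Q) AND NOT S   — De Morgan
= NOT (S AND Q OR S AND NOT Q) AND S OR NOT S AND (NOT S OR NOT Q) AND NOT S   — De Morgan
= NOT (S AND Q OR S AND NOT Q) AND S OR NOT S AND NOT S   — absorption
= NOT S AND S OR NOT S AND NOT S   — distribution
= NOT S   — distribution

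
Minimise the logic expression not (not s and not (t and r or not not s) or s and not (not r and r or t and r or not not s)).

not (not s and not (t and r or not not s) or s and not (not r and r or t and r or not not s))
= not (not s and not (t and r or not not s) or s and not (t and r or not not s))   (complement / identity)
= not not (t and r or not not s)   (distribution)
= t and r or not not s   (double negation)
= t and r or s   (double negation)

t and r or s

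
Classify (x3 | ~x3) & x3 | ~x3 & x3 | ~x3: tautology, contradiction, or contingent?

(x3 | ~x3) & x3 | ~x3 & x3 | ~x3
= x3 | ~x3 & x3 | ~x3
= x3 | ~x3
= 1

tautology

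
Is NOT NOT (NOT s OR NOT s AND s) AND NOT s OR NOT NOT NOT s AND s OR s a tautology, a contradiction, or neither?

NOT NOT (NOT s OR NOT s AND s) AND NOT s OR NOT NOT NOT s AND s OR s
= NOT NOT NOT s AND NOT s OR NOT NOT NOT s AND s OR s
= NOT NOT NOT s OR s
= NOT s OR s
= TRUE

tautology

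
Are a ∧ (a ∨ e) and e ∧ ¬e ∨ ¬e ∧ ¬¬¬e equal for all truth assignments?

E1: a ∧ (a ∨ e)
    = a
E2: e ∧ ¬e ∨ ¬e ∧ ¬¬¬e
    = e ∧ ¬e ∨ ¬e ∧ ¬e
    = ¬e
These differ: at a=0, e=0, E1 = 0 but E2 = 1.

No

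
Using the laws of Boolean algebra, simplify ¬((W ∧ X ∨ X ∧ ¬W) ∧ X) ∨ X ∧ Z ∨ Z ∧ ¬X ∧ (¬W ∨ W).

¬X ∨ Z

¬((W ∧ X ∨ X ∧ ¬W) ∧ X) ∨ X ∧ Z ∨ Z ∧ ¬X ∧ (¬W ∨ W)
= ¬(X ∧ X) ∨ X ∧ Z ∨ Z ∧ ¬X ∧ (¬W ∨ W)   [distribution]
= ¬(X ∧ X) ∨ X ∧ Z ∨ Z ∧ ¬X   [complement / identity]
= ¬(X ∧ X) ∨ Z   [distribution]
= ¬X ∨ Z   [idempotence]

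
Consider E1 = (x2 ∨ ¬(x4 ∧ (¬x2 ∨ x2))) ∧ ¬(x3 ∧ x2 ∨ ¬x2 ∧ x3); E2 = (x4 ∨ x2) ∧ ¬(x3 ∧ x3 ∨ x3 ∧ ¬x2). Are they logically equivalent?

E1: (x2 ∨ ¬(x4 ∧ (¬x2 ∨ x2))) ∧ ¬(x3 ∧ x2 ∨ ¬x2 ∧ x3)
    = (x2 ∨ ¬(x4 ∧ (¬x2 ∨ x2))) ∧ ¬x3   [distribution]
    = (x2 ∨ ¬x4) ∧ ¬x3   [complement / identity]
E2: (x4 ∨ x2) ∧ ¬(x3 ∧ x3 ∨ x3 ∧ ¬x2)
    = (x4 ∨ x2) ∧ ¬(x3 ∨ x3 ∧ ¬x2)   [idempotence]
    = (x4 ∨ x2) ∧ ¬x3   [absorption]
These differ: at x2=0, x3=0, x4=0, E1 = 1 but E2 = 0.

No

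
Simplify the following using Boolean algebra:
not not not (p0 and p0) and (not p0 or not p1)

not not not (p0 and p0) and (not p0 or not p1)
= not not not p0 and (not p0 or not p1)   [idempotence]
= not p0 and (not p0 or not p1)   [double negation]
= not p0   [absorption]

not p0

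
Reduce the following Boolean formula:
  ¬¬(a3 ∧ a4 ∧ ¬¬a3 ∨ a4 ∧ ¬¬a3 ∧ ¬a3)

a4 ∧ a3

¬¬(a3 ∧ a4 ∧ ¬¬a3 ∨ a4 ∧ ¬¬a3 ∧ ¬a3)
= ¬¬(a4 ∧ ¬¬a3)   (distribution)
= a4 ∧ ¬¬a3   (double negation)
= a4 ∧ a3   (double negation)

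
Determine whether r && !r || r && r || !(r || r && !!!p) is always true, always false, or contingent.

always true

r && !r || r && r || !(r || r && !!!p)
= r && !r || r && r || !(r || r && !p)   (double negation)
= r && !r || r && r || !r   (absorption)
= r && r || !r   (complement / identity)
= r || !r   (idempotence)
= true   (complement)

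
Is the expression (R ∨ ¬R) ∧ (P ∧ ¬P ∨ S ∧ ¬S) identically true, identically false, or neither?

(R ∨ ¬R) ∧ (P ∧ ¬P ∨ S ∧ ¬S)
= (R ∨ ¬R) ∧ P ∧ ¬P   [complement / identity]
= P ∧ ¬P   [complement / identity]
= False   [complement]

identically false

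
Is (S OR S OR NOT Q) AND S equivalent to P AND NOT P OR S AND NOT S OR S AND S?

Yes

E1: (S OR S OR NOT Q) AND S
    = (S OR NOT Q) AND S
    = S
E2: P AND NOT P OR S AND NOT S OR S AND S
    = S AND NOT S OR S AND S
    = S
Both reduce to S, so they are equivalent.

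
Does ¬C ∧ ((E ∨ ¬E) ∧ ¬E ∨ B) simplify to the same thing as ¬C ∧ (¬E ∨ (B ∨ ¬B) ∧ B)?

E1: ¬C ∧ ((E ∨ ¬E) ∧ ¬E ∨ B)
    = ¬C ∧ (¬E ∨ B)   [complement / identity]
E2: ¬C ∧ (¬E ∨ (B ∨ ¬B) ∧ B)
    = ¬C ∧ (¬E ∨ B)   [complement / identity]
Both reduce to ¬C ∧ (¬E ∨ B), so they are equivalent.

Yes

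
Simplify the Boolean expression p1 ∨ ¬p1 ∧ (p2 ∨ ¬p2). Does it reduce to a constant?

True

p1 ∨ ¬p1 ∧ (p2 ∨ ¬p2)
= p1 ∨ ¬p1   [complement / identity]
= True   [complement]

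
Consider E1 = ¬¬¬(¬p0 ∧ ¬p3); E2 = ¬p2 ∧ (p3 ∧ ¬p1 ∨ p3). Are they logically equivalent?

E1: ¬¬¬(¬p0 ∧ ¬p3)
    = ¬¬(p0 ∨ p3)   [De Morgan]
    = p0 ∨ p3   [double negation]
E2: ¬p2 ∧ (p3 ∧ ¬p1 ∨ p3)
    = ¬p2 ∧ p3   [absorption]
These differ: at p0=1, p1=1, p2=1, p3=0, E1 = 1 but E2 = 0.

No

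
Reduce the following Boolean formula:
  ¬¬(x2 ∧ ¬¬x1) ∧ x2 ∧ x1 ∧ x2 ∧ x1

x2 ∧ x1

¬¬(x2 ∧ ¬¬x1) ∧ x2 ∧ x1 ∧ x2 ∧ x1
= ¬¬(x2 ∧ ¬¬x1) ∧ x2 ∧ x1   — idempotence
= x2 ∧ ¬¬x1 ∧ x2 ∧ x1   — double negation
= x2 ∧ x1 ∧ x2 ∧ x1   — double negation
= x2 ∧ x1   — idempotence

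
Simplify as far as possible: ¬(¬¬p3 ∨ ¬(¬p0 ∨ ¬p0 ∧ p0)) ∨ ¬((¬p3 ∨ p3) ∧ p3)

¬p3

¬(¬¬p3 ∨ ¬(¬p0 ∨ ¬p0 ∧ p0)) ∨ ¬((¬p3 ∨ p3) ∧ p3)
= ¬p3 ∧ (¬p0 ∨ ¬p0 ∧ p0) ∨ ¬((¬p3 ∨ p3) ∧ p3)
= ¬p3 ∧ ¬p0 ∨ ¬((¬p3 ∨ p3) ∧ p3)
= ¬p3 ∧ ¬p0 ∨ ¬p3
= ¬p3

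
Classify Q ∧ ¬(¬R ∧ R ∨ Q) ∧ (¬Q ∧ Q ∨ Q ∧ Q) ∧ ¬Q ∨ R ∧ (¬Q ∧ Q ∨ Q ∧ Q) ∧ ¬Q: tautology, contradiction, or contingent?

contradiction

Q ∧ ¬(¬R ∧ R ∨ Q) ∧ (¬Q ∧ Q ∨ Q ∧ Q) ∧ ¬Q ∨ R ∧ (¬Q ∧ Q ∨ Q ∧ Q) ∧ ¬Q
= (¬Q ∧ Q ∨ Q ∧ Q) ∧ ¬Q ∧ (Q ∧ ¬(¬R ∧ R ∨ Q) ∨ R)   — distribution
= Q ∧ ¬Q ∧ (Q ∧ ¬(¬R ∧ R ∨ Q) ∨ R)   — distribution
= Q ∧ ¬Q ∧ (Q ∧ ¬Q ∨ R)   — complement / identity
= Q ∧ ¬Q   — absorption
= False   — complement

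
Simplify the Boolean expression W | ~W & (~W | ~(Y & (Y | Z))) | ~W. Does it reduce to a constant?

1

W | ~W & (~W | ~(Y & (Y | Z))) | ~W
= W | ~W & (~W | ~Y) | ~W
= W | ~W | ~W
= W | ~W
= 1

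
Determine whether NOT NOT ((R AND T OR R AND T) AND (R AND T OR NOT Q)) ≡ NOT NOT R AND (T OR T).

E1: NOT NOT ((R AND T OR R AND T) AND (R AND T OR NOT Q))
    = NOT NOT (R AND T OR R AND T AND NOT Q)   [distribution]
    = NOT NOT (R AND T)   [absorption]
    = R AND T   [double negation]
E2: NOT NOT R AND (T OR T)
    = R AND (T OR T)   [double negation]
    = R AND T   [idempotence]
Both reduce to R AND T, so they are equivalent.

Yes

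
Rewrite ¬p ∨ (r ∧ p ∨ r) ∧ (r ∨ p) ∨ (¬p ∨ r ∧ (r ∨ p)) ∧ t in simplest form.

¬p ∨ (r ∧ p ∨ r) ∧ (r ∨ p) ∨ (¬p ∨ r ∧ (r ∨ p)) ∧ t
= ¬p ∨ r ∧ (r ∨ p) ∨ (¬p ∨ r ∧ (r ∨ p)) ∧ t   (absorption)
= ¬p ∨ r ∧ (r ∨ p)   (absorption)
= ¬p ∨ r   (absorption)

¬p ∨ r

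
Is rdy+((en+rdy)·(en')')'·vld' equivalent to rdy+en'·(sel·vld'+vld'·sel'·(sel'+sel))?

Yes

E1: rdy+((en+rdy)·(en')')'·vld'
    = rdy+((en+rdy)·en)'·vld'   (double negation)
    = rdy+en'·vld'   (absorption)
E2: rdy+en'·(sel·vld'+vld'·sel'·(sel'+sel))
    = rdy+en'·(sel·vld'+vld'·sel')   (complement / identity)
    = rdy+en'·vld'   (distribution)
Both reduce to rdy+en'·vld', so they are equivalent.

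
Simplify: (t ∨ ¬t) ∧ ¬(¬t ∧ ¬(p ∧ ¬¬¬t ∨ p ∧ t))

t ∨ p

(t ∨ ¬t) ∧ ¬(¬t ∧ ¬(p ∧ ¬¬¬t ∨ p ∧ t))
= ¬(¬t ∧ ¬(p ∧ ¬¬¬t ∨ p ∧ t))
= ¬(¬t ∧ ¬(p ∧ ¬t ∨ p ∧ t))
= ¬(¬t ∧ ¬p)
= t ∨ p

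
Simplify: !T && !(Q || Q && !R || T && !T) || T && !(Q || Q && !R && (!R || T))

!Q

!T && !(Q || Q && !R || T && !T) || T && !(Q || Q && !R && (!R || T))
= !T && !(Q || Q && !R) || T && !(Q || Q && !R && (!R || T))
= !T && !(Q || Q && !R) || T && !(Q || Q && !R)
= !(Q || Q && !R)
= !Q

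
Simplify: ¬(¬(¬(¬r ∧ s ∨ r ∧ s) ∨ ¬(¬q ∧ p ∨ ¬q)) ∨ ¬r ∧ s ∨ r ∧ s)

¬(¬(¬(¬r ∧ s ∨ r ∧ s) ∨ ¬(¬q ∧ p ∨ ¬q)) ∨ ¬r ∧ s ∨ r ∧ s)
= ¬(¬(¬(¬r ∧ s ∨ r ∧ s) ∨ ¬¬q) ∨ ¬r ∧ s ∨ r ∧ s)   (absorption)
= ¬((¬r ∧ s ∨ r ∧ s) ∧ ¬q ∨ ¬r ∧ s ∨ r ∧ s)   (De Morgan)
= ¬(¬r ∧ s ∨ r ∧ s)   (absorption)
= ¬s   (distribution)

¬s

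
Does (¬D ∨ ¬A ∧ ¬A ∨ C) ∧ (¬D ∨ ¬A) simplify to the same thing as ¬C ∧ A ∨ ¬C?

E1: (¬D ∨ ¬A ∧ ¬A ∨ C) ∧ (¬D ∨ ¬A)
    = (¬D ∨ ¬A ∨ C) ∧ (¬D ∨ ¬A)   [idempotence]
    = ¬D ∨ ¬A   [absorption]
E2: ¬C ∧ A ∨ ¬C
    = ¬C   [absorption]
These differ: at A=0, C=1, D=1, E1 = 1 but E2 = 0.

No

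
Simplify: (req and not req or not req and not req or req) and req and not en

req and not en

(req and not req or not req and not req or req) and req and not en
= (not req or req) and req and not en
= req and not en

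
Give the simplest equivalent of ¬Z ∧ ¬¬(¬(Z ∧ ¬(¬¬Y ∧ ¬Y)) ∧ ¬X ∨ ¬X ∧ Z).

¬Z ∧ ¬X

¬Z ∧ ¬¬(¬(Z ∧ ¬(¬¬Y ∧ ¬Y)) ∧ ¬X ∨ ¬X ∧ Z)
= ¬Z ∧ ¬¬(¬(Z ∧ (¬Y ∨ Y)) ∧ ¬X ∨ ¬X ∧ Z)   [De Morgan]
= ¬Z ∧ ¬¬(¬Z ∧ ¬X ∨ ¬X ∧ Z)   [complement / identity]
= ¬Z ∧ ¬¬¬X   [distribution]
= ¬Z ∧ ¬X   [double negation]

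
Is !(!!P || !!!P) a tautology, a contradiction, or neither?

contradiction

!(!!P || !!!P)
= !(!!P || !P)   — double negation
= !P && P   — De Morgan
= false   — complement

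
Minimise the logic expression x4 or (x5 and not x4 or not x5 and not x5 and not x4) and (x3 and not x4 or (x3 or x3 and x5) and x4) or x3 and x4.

x4 or x3

x4 or (x5 and not x4 or not x5 and not x5 and not x4) and (x3 and not x4 or (x3 or x3 and x5) and x4) or x3 and x4
= x4 or (x5 and not x4 or not x5 and not x4) and (x3 and not x4 or (x3 or x3 and x5) and x4) or x3 and x4
= x4 or (x5 and not x4 or not x5 and not x4) and (x3 and not x4 or x3 and x4) or x3 and x4
= x4 or not x4 and (x3 and not x4 or x3 and x4) or x3 and x4
= x4 or not x4 and x3 or x3 and x4
= x4 or x3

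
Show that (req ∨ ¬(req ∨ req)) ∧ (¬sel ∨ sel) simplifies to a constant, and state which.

(req ∨ ¬(req ∨ req)) ∧ (¬sel ∨ sel)
= (req ∨ ¬req) ∧ (¬sel ∨ sel)   [idempotence]
= ¬sel ∨ sel   [complement / identity]
= True   [complement]

True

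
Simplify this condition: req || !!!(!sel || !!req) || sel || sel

req || !!!(!sel || !!req) || sel || sel
= req || !!!(!sel || !!req) || sel   [idempotence]
= req || !(!sel || !!req) || sel   [double negation]
= req || sel && !req || sel   [De Morgan]
= req || sel   [absorption]

req || sel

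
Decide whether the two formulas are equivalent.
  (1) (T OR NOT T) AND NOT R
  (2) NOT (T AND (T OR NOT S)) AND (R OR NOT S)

E1: (T OR NOT T) AND NOT R
    = NOT R
E2: NOT (T AND (T OR NOT S)) AND (R OR NOT S)
    = NOT T AND (R OR NOT S)
These differ: at R=0, S=0, T=1, E1 = 1 but E2 = 0.

No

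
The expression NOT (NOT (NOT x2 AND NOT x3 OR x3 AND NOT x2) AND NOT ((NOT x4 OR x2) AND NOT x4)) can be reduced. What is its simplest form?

NOT x2 OR NOT x4

NOT (NOT (NOT x2 AND NOT x3 OR x3 AND NOT x2) AND NOT ((NOT x4 OR x2) AND NOT x4))
= NOT (NOT (NOT x2 AND NOT x3 OR x3 AND NOT x2) AND NOT NOT x4)
= NOT x2 AND NOT x3 OR x3 AND NOT x2 OR NOT x4
= NOT x2 OR NOT x4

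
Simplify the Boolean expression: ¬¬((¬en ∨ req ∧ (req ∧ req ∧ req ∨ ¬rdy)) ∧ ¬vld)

¬¬((¬en ∨ req ∧ (req ∧ req ∧ req ∨ ¬rdy)) ∧ ¬vld)
= ¬¬((¬en ∨ req ∧ (req ∧ req ∨ ¬rdy)) ∧ ¬vld)
= ¬¬((¬en ∨ req ∧ (req ∨ ¬rdy)) ∧ ¬vld)
= (¬en ∨ req ∧ (req ∨ ¬rdy)) ∧ ¬vld
= (¬en ∨ req) ∧ ¬vld

(¬en ∨ req) ∧ ¬vld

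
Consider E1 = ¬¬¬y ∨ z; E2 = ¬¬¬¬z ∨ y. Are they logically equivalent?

No

E1: ¬¬¬y ∨ z
    = ¬y ∨ z   — double negation
E2: ¬¬¬¬z ∨ y
    = ¬¬z ∨ y   — double negation
    = z ∨ y   — double negation
These differ: at y=0, z=0, E1 = 1 but E2 = 0.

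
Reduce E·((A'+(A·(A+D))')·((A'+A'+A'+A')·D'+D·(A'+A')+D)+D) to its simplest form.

E·(A'+D)

E·((A'+(A·(A+D))')·((A'+A'+A'+A')·D'+D·(A'+A')+D)+D)
= E·((A'+(A·(A+D))')·((A'+A')·D'+D·(A'+A')+D)+D)   [idempotence]
= E·((A'+A')·((A'+A')·D'+D·(A'+A')+D)+D)   [absorption]
= E·((A'+A')·(A'+A'+D)+D)   [distribution]
= E·(A'+A'+D)   [absorption]
= E·(A'+D)   [idempotence]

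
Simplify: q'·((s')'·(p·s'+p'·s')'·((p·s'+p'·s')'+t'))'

q'·((s')'·(p·s'+p'·s')'·((p·s'+p'·s')'+t'))'
= q'·((s')'·(p·s'+p'·s')')'   — absorption
= q'·((s')'·(s')')'   — distribution
= q'·(s'+s')   — De Morgan
= q'·s'   — idempotence

q'·s'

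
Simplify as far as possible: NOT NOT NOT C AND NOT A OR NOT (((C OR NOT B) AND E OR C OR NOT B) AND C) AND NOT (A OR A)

NOT C AND NOT A

NOT NOT NOT C AND NOT A OR NOT (((C OR NOT B) AND E OR C OR NOT B) AND C) AND NOT (A OR A)
= NOT NOT NOT C AND NOT A OR NOT ((C OR NOT B) AND C) AND NOT (A OR A)   — absorption
= NOT C AND NOT A OR NOT ((C OR NOT B) AND C) AND NOT (A OR A)   — double negation
= NOT C AND NOT A OR NOT C AND NOT (A OR A)   — absorption
= NOT C AND NOT A OR NOT C AND NOT A   — idempotence
= NOT C AND NOT A   — idempotence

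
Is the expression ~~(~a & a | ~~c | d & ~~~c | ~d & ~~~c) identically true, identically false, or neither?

~~(~a & a | ~~c | d & ~~~c | ~d & ~~~c)
= ~~(~a & a | ~~c | ~~~c)
= ~~(~~c | ~~~c)
= ~(~c & ~~c)
= c | ~c
= 1

identically true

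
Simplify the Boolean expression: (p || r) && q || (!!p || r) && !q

(p || r) && q || (!!p || r) && !q
= (p || r) && q || (p || r) && !q   (double negation)
= p || r   (distribution)

p || r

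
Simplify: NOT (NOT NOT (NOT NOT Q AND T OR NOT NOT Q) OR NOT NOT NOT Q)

FALSE

NOT (NOT NOT (NOT NOT Q AND T OR NOT NOT Q) OR NOT NOT NOT Q)
= NOT (NOT NOT NOT NOT Q OR NOT NOT NOT Q)   (absorption)
= NOT (NOT NOT NOT NOT Q OR NOT Q)   (double negation)
= NOT NOT NOT Q AND Q   (De Morgan)
= NOT Q AND Q   (double negation)
= FALSE   (complement)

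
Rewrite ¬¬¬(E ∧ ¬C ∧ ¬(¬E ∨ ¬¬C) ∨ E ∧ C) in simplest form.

¬E

¬¬¬(E ∧ ¬C ∧ ¬(¬E ∨ ¬¬C) ∨ E ∧ C)
= ¬¬¬(E ∧ ¬C ∧ E ∧ ¬C ∨ E ∧ C)   — De Morgan
= ¬¬¬(E ∧ ¬C ∨ E ∧ C)   — idempotence
= ¬¬¬E   — distribution
= ¬E   — double negation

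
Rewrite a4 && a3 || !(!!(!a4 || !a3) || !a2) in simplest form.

a4 && a3

a4 && a3 || !(!!(!a4 || !a3) || !a2)
= a4 && a3 || !(!a4 || !a3) && a2   [De Morgan]
= a4 && a3 || a4 && a3 && a2   [De Morgan]
= a4 && a3   [absorption]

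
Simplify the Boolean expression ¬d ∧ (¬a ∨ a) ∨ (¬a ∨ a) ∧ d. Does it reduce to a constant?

¬d ∧ (¬a ∨ a) ∨ (¬a ∨ a) ∧ d
= ¬a ∨ a   [distribution]
= True   [complement]

True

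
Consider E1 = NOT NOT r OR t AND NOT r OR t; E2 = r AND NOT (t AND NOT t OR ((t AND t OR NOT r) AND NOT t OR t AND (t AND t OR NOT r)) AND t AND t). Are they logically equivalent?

No

E1: NOT NOT r OR t AND NOT r OR t
    = r OR t AND NOT r OR t   [double negation]
    = r OR t   [absorption]
E2: r AND NOT (t AND NOT t OR ((t AND t OR NOT r) AND NOT t OR t AND (t AND t OR NOT r)) AND t AND t)
    = r AND NOT (t AND NOT t OR (t AND t OR NOT r) AND t AND t)   [distribution]
    = r AND NOT (t AND NOT t OR t AND t)   [absorption]
    = r AND NOT t   [distribution]
These differ: at r=0, t=1, E1 = 1 but E2 = 0.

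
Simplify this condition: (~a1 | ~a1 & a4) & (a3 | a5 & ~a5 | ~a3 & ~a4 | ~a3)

(~a1 | ~a1 & a4) & (a3 | a5 & ~a5 | ~a3 & ~a4 | ~a3)
= (~a1 | ~a1 & a4) & (a3 | ~a3 & ~a4 | ~a3)   [complement / identity]
= (~a1 | ~a1 & a4) & (a3 | ~a3)   [absorption]
= ~a1 | ~a1 & a4   [complement / identity]
= ~a1   [absorption]

~a1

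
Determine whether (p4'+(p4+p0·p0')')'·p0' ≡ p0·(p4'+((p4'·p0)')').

E1: (p4'+(p4+p0·p0')')'·p0'
    = (p4'+p4')'·p0'   [complement / identity]
    = p4·p4·p0'   [De Morgan]
    = p4·p0'   [idempotence]
E2: p0·(p4'+((p4'·p0)')')
    = p0·(p4'+p4'·p0)   [double negation]
    = p0·p4'   [absorption]
These differ: at p0=0, p4=1, E1 = 1 but E2 = 0.

No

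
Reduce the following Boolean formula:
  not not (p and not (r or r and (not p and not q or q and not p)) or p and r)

p

not not (p and not (r or r and (not p and not q or q and not p)) or p and r)
= not not (p and not (r or r and not p) or p and r)   — distribution
= not not (p and not r or p and r)   — absorption
= not not p   — distribution
= p   — double negation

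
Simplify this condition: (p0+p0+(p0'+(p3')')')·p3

(p0+p0+(p0'+(p3')')')·p3
= (p0+p0+p0·p3')·p3   [De Morgan]
= (p0+p0)·p3   [absorption]
= p0·p3   [idempotence]

p0·p3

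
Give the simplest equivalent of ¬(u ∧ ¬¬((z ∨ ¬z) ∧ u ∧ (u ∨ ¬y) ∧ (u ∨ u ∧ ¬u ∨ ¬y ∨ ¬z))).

¬(u ∧ ¬¬((z ∨ ¬z) ∧ u ∧ (u ∨ ¬y) ∧ (u ∨ u ∧ ¬u ∨ ¬y ∨ ¬z)))
= ¬(u ∧ ¬¬((z ∨ ¬z) ∧ u ∧ (u ∨ ¬y) ∧ (u ∨ ¬y ∨ ¬z)))   (complement / identity)
= ¬(u ∧ ¬¬(u ∧ (u ∨ ¬y) ∧ (u ∨ ¬y ∨ ¬z)))   (complement / identity)
= ¬(u ∧ ¬¬(u ∧ (u ∨ ¬y)))   (absorption)
= ¬(u ∧ u ∧ (u ∨ ¬y))   (double negation)
= ¬(u ∧ u)   (absorption)
= ¬u   (idempotence)

¬u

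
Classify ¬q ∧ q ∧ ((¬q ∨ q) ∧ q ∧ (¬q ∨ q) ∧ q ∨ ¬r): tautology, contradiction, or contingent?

contradiction

¬q ∧ q ∧ ((¬q ∨ q) ∧ q ∧ (¬q ∨ q) ∧ q ∨ ¬r)
= ¬q ∧ q ∧ ((¬q ∨ q) ∧ q ∨ ¬r)   — idempotence
= ¬q ∧ q ∧ (q ∨ ¬r)   — complement / identity
= ¬q ∧ q   — absorption
= False   — complement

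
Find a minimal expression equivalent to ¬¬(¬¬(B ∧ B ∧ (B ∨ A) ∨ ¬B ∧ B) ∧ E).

B ∧ E

¬¬(¬¬(B ∧ B ∧ (B ∨ A) ∨ ¬B ∧ B) ∧ E)
= ¬¬(¬¬(B ∧ B ∨ ¬B ∧ B) ∧ E)
= ¬¬(¬¬B ∧ E)
= ¬¬B ∧ E
= B ∧ E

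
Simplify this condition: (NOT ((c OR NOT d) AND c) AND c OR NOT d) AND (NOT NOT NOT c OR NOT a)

(NOT ((c OR NOT d) AND c) AND c OR NOT d) AND (NOT NOT NOT c OR NOT a)
= (NOT ((c OR NOT d) AND c) AND c OR NOT d) AND (NOT c OR NOT a)   [double negation]
= (NOT c AND c OR NOT d) AND (NOT c OR NOT a)   [absorption]
= NOT d AND (NOT c OR NOT a)   [complement / identity]

NOT d AND (NOT c OR NOT a)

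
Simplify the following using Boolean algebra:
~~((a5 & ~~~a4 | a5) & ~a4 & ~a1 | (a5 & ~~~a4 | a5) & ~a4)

~~((a5 & ~~~a4 | a5) & ~a4 & ~a1 | (a5 & ~~~a4 | a5) & ~a4)
= (a5 & ~~~a4 | a5) & ~a4 & ~a1 | (a5 & ~~~a4 | a5) & ~a4   — double negation
= (a5 & ~~~a4 | a5) & ~a4   — absorption
= (a5 & ~a4 | a5) & ~a4   — double negation
= a5 & ~a4   — absorption

a5 & ~a4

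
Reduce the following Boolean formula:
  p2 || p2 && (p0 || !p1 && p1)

p2

p2 || p2 && (p0 || !p1 && p1)
= p2 || p2 && p0   [complement / identity]
= p2   [absorption]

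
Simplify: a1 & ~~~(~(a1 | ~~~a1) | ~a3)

a1 & ~~~(~(a1 | ~~~a1) | ~a3)
= a1 & ~(~(a1 | ~~~a1) | ~a3)
= a1 & (a1 | ~~~a1) & a3
= a1 & (a1 | ~a1) & a3
= a1 & a3

a1 & a3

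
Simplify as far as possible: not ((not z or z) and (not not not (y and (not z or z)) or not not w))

not ((not z or z) and (not not not (y and (not z or z)) or not not w))
= not (not not not (y and (not z or z)) or not not w)   — complement / identity
= not (not (y and (not z or z)) or not not w)   — double negation
= y and (not z or z) and not w   — De Morgan
= y and not w   — complement / identity

y and not w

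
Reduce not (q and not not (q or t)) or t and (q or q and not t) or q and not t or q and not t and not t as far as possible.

True

not (q and not not (q or t)) or t and (q or q and not t) or q and not t or q and not t and not t
= not (q and not not (q or t)) or t and (q or q and not t) or q and not t   [absorption]
= not (q and not not (q or t)) or t and q or q and not t   [absorption]
= not (q and not not (q or t)) or q   [distribution]
= not (q and (q or t)) or q   [double negation]
= not q or q   [absorption]
= True   [complement]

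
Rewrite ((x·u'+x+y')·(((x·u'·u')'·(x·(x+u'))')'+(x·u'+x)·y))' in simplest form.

x'

((x·u'+x+y')·(((x·u'·u')'·(x·(x+u'))')'+(x·u'+x)·y))'
= ((x·u'+x+y')·(((x·u'·u')'·x')'+(x·u'+x)·y))'   — absorption
= ((x·u'+x+y')·(x·u'·u'+x+(x·u'+x)·y))'   — De Morgan
= ((x·u'+x+y')·(x·u'+x+(x·u'+x)·y))'   — idempotence
= ((x·u'+x+y')·(x·u'+x))'   — absorption
= (x·u'+x)'   — absorption
= x'   — absorption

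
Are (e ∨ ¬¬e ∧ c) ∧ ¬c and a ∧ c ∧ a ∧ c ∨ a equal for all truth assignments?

E1: (e ∨ ¬¬e ∧ c) ∧ ¬c
    = (e ∨ e ∧ c) ∧ ¬c   (double negation)
    = e ∧ ¬c   (absorption)
E2: a ∧ c ∧ a ∧ c ∨ a
    = a ∧ c ∨ a   (idempotence)
    = a   (absorption)
These differ: at a=1, c=1, e=0, E1 = 0 but E2 = 1.

No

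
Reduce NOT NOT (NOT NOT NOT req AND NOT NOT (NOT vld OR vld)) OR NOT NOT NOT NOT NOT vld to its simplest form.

NOT req OR NOT vld

NOT NOT (NOT NOT NOT req AND NOT NOT (NOT vld OR vld)) OR NOT NOT NOT NOT NOT vld
= NOT NOT (NOT NOT NOT req AND NOT NOT (NOT vld OR vld)) OR NOT NOT NOT vld
= NOT NOT (NOT NOT NOT req AND NOT NOT (NOT vld OR vld)) OR NOT vld
= NOT (NOT NOT req OR NOT (NOT vld OR vld)) OR NOT vld
= NOT req AND (NOT vld OR vld) OR NOT vld
= NOT req OR NOT vld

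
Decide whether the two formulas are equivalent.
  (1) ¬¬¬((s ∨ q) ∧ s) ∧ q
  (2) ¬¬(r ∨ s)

E1: ¬¬¬((s ∨ q) ∧ s) ∧ q
    = ¬((s ∨ q) ∧ s) ∧ q   (double negation)
    = ¬s ∧ q   (absorption)
E2: ¬¬(r ∨ s)
    = r ∨ s   (double negation)
These differ: at q=0, r=1, s=1, E1 = 0 but E2 = 1.

No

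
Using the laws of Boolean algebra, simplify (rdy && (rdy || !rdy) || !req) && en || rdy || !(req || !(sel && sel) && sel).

(rdy && (rdy || !rdy) || !req) && en || rdy || !(req || !(sel && sel) && sel)
= (rdy && (rdy || !rdy) || !req) && en || rdy || !(req || !sel && sel)   [idempotence]
= (rdy && (rdy || !rdy) || !req) && en || rdy || !req   [complement / identity]
= (rdy || !req) && en || rdy || !req   [complement / identity]
= rdy || !req   [absorption]

rdy || !req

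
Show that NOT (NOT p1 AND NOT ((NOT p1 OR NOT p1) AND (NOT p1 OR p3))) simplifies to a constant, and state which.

TRUE

NOT (NOT p1 AND NOT ((NOT p1 OR NOT p1) AND (NOT p1 OR p3)))
= p1 OR (NOT p1 OR NOT p1) AND (NOT p1 OR p3)   — De Morgan
= p1 OR NOT p1 OR NOT p1 AND p3   — distribution
= p1 OR NOT p1   — absorption
= TRUE   — complement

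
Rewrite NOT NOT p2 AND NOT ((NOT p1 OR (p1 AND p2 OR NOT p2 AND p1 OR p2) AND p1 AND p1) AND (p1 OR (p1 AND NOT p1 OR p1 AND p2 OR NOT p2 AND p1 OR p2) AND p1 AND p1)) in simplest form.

NOT NOT p2 AND NOT ((NOT p1 OR (p1 AND p2 OR NOT p2 AND p1 OR p2) AND p1 AND p1) AND (p1 OR (p1 AND NOT p1 OR p1 AND p2 OR NOT p2 AND p1 OR p2) AND p1 AND p1))
= NOT NOT p2 AND NOT ((NOT p1 OR (p1 AND p2 OR NOT p2 AND p1 OR p2) AND p1 AND p1) AND (p1 OR (p1 AND p2 OR NOT p2 AND p1 OR p2) AND p1 AND p1))   (complement / identity)
= NOT NOT p2 AND NOT ((p1 AND p2 OR NOT p2 AND p1 OR p2) AND p1 AND p1 OR NOT p1 AND p1)   (distribution)
= NOT NOT p2 AND NOT ((p1 OR p2) AND p1 AND p1 OR NOT p1 AND p1)   (distribution)
= NOT NOT p2 AND NOT (p1 AND p1 OR NOT p1 AND p1)   (absorption)
= NOT NOT p2 AND NOT p1   (distribution)
= p2 AND NOT p1   (double negation)

p2 AND NOT p1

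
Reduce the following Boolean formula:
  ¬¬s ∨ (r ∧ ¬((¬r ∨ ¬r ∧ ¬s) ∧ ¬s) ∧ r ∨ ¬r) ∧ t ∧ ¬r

s ∨ t ∧ ¬r

¬¬s ∨ (r ∧ ¬((¬r ∨ ¬r ∧ ¬s) ∧ ¬s) ∧ r ∨ ¬r) ∧ t ∧ ¬r
= s ∨ (r ∧ ¬((¬r ∨ ¬r ∧ ¬s) ∧ ¬s) ∧ r ∨ ¬r) ∧ t ∧ ¬r
= s ∨ (r ∧ ¬(¬r ∧ ¬s) ∧ r ∨ ¬r) ∧ t ∧ ¬r
= s ∨ (r ∧ (r ∨ s) ∧ r ∨ ¬r) ∧ t ∧ ¬r
= s ∨ (r ∧ r ∨ ¬r) ∧ t ∧ ¬r
= s ∨ (r ∨ ¬r) ∧ t ∧ ¬r
= s ∨ t ∧ ¬r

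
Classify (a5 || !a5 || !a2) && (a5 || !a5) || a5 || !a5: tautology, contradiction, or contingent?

tautology

(a5 || !a5 || !a2) && (a5 || !a5) || a5 || !a5
= a5 || !a5 || a5 || !a5   (absorption)
= a5 || !a5   (idempotence)
= true   (complement)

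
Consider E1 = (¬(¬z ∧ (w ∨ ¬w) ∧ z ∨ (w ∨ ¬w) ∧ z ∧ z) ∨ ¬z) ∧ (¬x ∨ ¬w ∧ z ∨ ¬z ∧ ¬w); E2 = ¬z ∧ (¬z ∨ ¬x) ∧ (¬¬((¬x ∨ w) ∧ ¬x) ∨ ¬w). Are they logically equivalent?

E1: (¬(¬z ∧ (w ∨ ¬w) ∧ z ∨ (w ∨ ¬w) ∧ z ∧ z) ∨ ¬z) ∧ (¬x ∨ ¬w ∧ z ∨ ¬z ∧ ¬w)
    = (¬((w ∨ ¬w) ∧ z) ∨ ¬z) ∧ (¬x ∨ ¬w ∧ z ∨ ¬z ∧ ¬w)   (distribution)
    = (¬z ∨ ¬z) ∧ (¬x ∨ ¬w ∧ z ∨ ¬z ∧ ¬w)   (complement / identity)
    = (¬z ∨ ¬z) ∧ (¬x ∨ ¬w)   (distribution)
    = ¬z ∧ (¬x ∨ ¬w)   (idempotence)
E2: ¬z ∧ (¬z ∨ ¬x) ∧ (¬¬((¬x ∨ w) ∧ ¬x) ∨ ¬w)
    = ¬z ∧ (¬z ∨ ¬x) ∧ (¬¬¬x ∨ ¬w)   (absorption)
    = ¬z ∧ (¬¬¬x ∨ ¬w)   (absorption)
    = ¬z ∧ (¬x ∨ ¬w)   (double negation)
Both reduce to ¬z ∧ (¬x ∨ ¬w), so they are equivalent.

Yes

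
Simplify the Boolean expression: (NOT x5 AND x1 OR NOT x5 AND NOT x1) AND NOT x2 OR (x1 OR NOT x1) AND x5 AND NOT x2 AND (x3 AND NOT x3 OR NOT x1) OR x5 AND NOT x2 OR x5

(NOT x5 AND x1 OR NOT x5 AND NOT x1) AND NOT x2 OR (x1 OR NOT x1) AND x5 AND NOT x2 AND (x3 AND NOT x3 OR NOT x1) OR x5 AND NOT x2 OR x5
= NOT x5 AND NOT x2 OR (x1 OR NOT x1) AND x5 AND NOT x2 AND (x3 AND NOT x3 OR NOT x1) OR x5 AND NOT x2 OR x5
= NOT x5 AND NOT x2 OR x5 AND NOT x2 AND (x3 AND NOT x3 OR NOT x1) OR x5 AND NOT x2 OR x5
= NOT x5 AND NOT x2 OR x5 AND NOT x2 AND NOT x1 OR x5 AND NOT x2 OR x5
= NOT x5 AND NOT x2 OR x5 AND NOT x2 OR x5
= NOT x2 OR x5

NOT x2 OR x5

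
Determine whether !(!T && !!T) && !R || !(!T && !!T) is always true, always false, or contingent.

!(!T && !!T) && !R || !(!T && !!T)
= !(!T && !!T)   (absorption)
= T || !T   (De Morgan)
= true   (complement)

always true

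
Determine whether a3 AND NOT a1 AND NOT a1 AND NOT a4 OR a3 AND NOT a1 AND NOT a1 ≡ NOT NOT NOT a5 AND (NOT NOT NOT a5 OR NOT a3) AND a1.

E1: a3 AND NOT a1 AND NOT a1 AND NOT a4 OR a3 AND NOT a1 AND NOT a1
    = a3 AND NOT a1 AND NOT a1   — absorption
    = a3 AND NOT a1   — idempotence
E2: NOT NOT NOT a5 AND (NOT NOT NOT a5 OR NOT a3) AND a1
    = NOT NOT NOT a5 AND a1   — absorption
    = NOT a5 AND a1   — double negation
These differ: at a1=0, a3=1, a4=0, a5=0, E1 = 1 but E2 = 0.

No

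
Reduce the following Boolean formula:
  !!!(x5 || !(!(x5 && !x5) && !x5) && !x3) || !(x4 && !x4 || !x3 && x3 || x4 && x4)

!x5 || !x4

!!!(x5 || !(!(x5 && !x5) && !x5) && !x3) || !(x4 && !x4 || !x3 && x3 || x4 && x4)
= !!!(x5 || !(!(x5 && !x5) && !x5) && !x3) || !(x4 && !x4 || x4 && x4)   [complement / identity]
= !!!(x5 || (x5 && !x5 || x5) && !x3) || !(x4 && !x4 || x4 && x4)   [De Morgan]
= !!!(x5 || x5 && !x3) || !(x4 && !x4 || x4 && x4)   [complement / identity]
= !!!(x5 || x5 && !x3) || !x4   [distribution]
= !!!x5 || !x4   [absorption]
= !x5 || !x4   [double negation]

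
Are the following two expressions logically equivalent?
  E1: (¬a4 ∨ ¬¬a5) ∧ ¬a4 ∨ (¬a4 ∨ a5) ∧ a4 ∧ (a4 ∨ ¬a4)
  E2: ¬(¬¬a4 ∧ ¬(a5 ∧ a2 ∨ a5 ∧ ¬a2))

E1: (¬a4 ∨ ¬¬a5) ∧ ¬a4 ∨ (¬a4 ∨ a5) ∧ a4 ∧ (a4 ∨ ¬a4)
    = (¬a4 ∨ ¬¬a5) ∧ ¬a4 ∨ (¬a4 ∨ a5) ∧ a4   [complement / identity]
    = (¬a4 ∨ a5) ∧ ¬a4 ∨ (¬a4 ∨ a5) ∧ a4   [double negation]
    = ¬a4 ∨ a5   [distribution]
E2: ¬(¬¬a4 ∧ ¬(a5 ∧ a2 ∨ a5 ∧ ¬a2))
    = ¬a4 ∨ a5 ∧ a2 ∨ a5 ∧ ¬a2   [De Morgan]
    = ¬a4 ∨ a5   [distribution]
Both reduce to ¬a4 ∨ a5, so they are equivalent.

Yes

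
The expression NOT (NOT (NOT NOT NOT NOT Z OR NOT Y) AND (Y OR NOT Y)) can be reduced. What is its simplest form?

Z OR NOT Y

NOT (NOT (NOT NOT NOT NOT Z OR NOT Y) AND (Y OR NOT Y))
= NOT (NOT (NOT NOT Z OR NOT Y) AND (Y OR NOT Y))   [double negation]
= NOT (NOT (Z OR NOT Y) AND (Y OR NOT Y))   [double negation]
= NOT NOT (Z OR NOT Y)   [complement / identity]
= Z OR NOT Y   [double negation]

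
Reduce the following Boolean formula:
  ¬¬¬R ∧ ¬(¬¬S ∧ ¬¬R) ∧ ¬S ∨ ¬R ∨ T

¬¬¬R ∧ ¬(¬¬S ∧ ¬¬R) ∧ ¬S ∨ ¬R ∨ T
= ¬¬¬R ∧ (¬S ∨ ¬R) ∧ ¬S ∨ ¬R ∨ T   — De Morgan
= ¬¬¬R ∧ ¬S ∨ ¬R ∨ T   — absorption
= ¬R ∧ ¬S ∨ ¬R ∨ T   — double negation
= ¬R ∨ T   — absorption

¬R ∨ T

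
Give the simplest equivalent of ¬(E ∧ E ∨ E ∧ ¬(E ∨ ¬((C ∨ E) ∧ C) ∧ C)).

¬(E ∧ E ∨ E ∧ ¬(E ∨ ¬((C ∨ E) ∧ C) ∧ C))
= ¬(E ∧ E ∨ E ∧ ¬(E ∨ ¬C ∧ C))   — absorption
= ¬(E ∧ E ∨ E ∧ ¬E)   — complement / identity
= ¬E   — distribution

¬E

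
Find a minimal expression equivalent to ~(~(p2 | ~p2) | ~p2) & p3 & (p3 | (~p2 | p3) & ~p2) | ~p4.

~(~(p2 | ~p2) | ~p2) & p3 & (p3 | (~p2 | p3) & ~p2) | ~p4
= ~(~(p2 | ~p2) | ~p2) & p3 & (p3 | ~p2) | ~p4
= ~(~(p2 | ~p2) | ~p2) & p3 | ~p4
= (p2 | ~p2) & p2 & p3 | ~p4
= p2 & p3 | ~p4

p2 & p3 | ~p4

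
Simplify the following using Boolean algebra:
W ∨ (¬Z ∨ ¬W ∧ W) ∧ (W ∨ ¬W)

W ∨ ¬Z

W ∨ (¬Z ∨ ¬W ∧ W) ∧ (W ∨ ¬W)
= W ∨ ¬Z ∨ ¬W ∧ W   (complement / identity)
= W ∨ ¬Z   (complement / identity)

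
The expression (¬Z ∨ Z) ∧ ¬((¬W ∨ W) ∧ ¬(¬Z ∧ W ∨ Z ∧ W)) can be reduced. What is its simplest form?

(¬Z ∨ Z) ∧ ¬((¬W ∨ W) ∧ ¬(¬Z ∧ W ∨ Z ∧ W))
= (¬Z ∨ Z) ∧ ¬¬(¬Z ∧ W ∨ Z ∧ W)
= ¬¬(¬Z ∧ W ∨ Z ∧ W)
= ¬¬W
= W

W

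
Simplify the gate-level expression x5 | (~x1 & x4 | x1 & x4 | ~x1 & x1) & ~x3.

x5 | (~x1 & x4 | x1 & x4 | ~x1 & x1) & ~x3
= x5 | (~x1 & x4 | x1 & x4) & ~x3   (complement / identity)
= x5 | x4 & ~x3   (distribution)

x5 | x4 & ~x3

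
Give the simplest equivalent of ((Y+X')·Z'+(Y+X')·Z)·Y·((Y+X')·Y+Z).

Y

((Y+X')·Z'+(Y+X')·Z)·Y·((Y+X')·Y+Z)
= (Y+X')·Y·((Y+X')·Y+Z)   [distribution]
= (Y+X')·Y   [absorption]
= Y   [absorption]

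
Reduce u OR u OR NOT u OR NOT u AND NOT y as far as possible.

TRUE

u OR u OR NOT u OR NOT u AND NOT y
= u OR u OR NOT u   (absorption)
= u OR NOT u   (idempotence)
= TRUE   (complement)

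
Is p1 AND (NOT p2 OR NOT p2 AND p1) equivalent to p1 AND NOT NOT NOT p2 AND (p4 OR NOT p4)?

Yes

E1: p1 AND (NOT p2 OR NOT p2 AND p1)
    = p1 AND NOT p2   — absorption
E2: p1 AND NOT NOT NOT p2 AND (p4 OR NOT p4)
    = p1 AND NOT p2 AND (p4 OR NOT p4)   — double negation
    = p1 AND NOT p2   — complement / identity
Both reduce to p1 AND NOT p2, so they are equivalent.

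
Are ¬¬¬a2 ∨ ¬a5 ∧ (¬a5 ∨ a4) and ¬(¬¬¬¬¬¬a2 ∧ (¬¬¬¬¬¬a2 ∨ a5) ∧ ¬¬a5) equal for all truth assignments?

E1: ¬¬¬a2 ∨ ¬a5 ∧ (¬a5 ∨ a4)
    = ¬a2 ∨ ¬a5 ∧ (¬a5 ∨ a4)   — double negation
    = ¬a2 ∨ ¬a5   — absorption
E2: ¬(¬¬¬¬¬¬a2 ∧ (¬¬¬¬¬¬a2 ∨ a5) ∧ ¬¬a5)
    = ¬(¬¬¬¬¬¬a2 ∧ ¬¬a5)   — absorption
    = ¬¬¬¬¬a2 ∨ ¬a5   — De Morgan
    = ¬¬¬a2 ∨ ¬a5   — double negation
    = ¬a2 ∨ ¬a5   — double negation
Both reduce to ¬a2 ∨ ¬a5, so they are equivalent.

Yes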